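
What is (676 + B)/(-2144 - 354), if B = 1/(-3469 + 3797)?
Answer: -221729/819344 ≈ -0.27062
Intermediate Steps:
B = 1/328 ≈ 0.0030488
(676 + B)/(-2144 - 354) = (676 + 1/328)/(-2144 - 354) = (221729/328)/(-2498) = (221729/328)*(-1/2498) = -221729/819344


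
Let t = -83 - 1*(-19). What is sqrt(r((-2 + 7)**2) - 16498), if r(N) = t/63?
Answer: I*sqrt(7276066)/21 ≈ 128.45*I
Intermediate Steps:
t = -64 (t = -83 + 19 = -64)
r(N) = -64/63
sqrt(r((-2 + 7)**2) - 16498) = sqrt(-64/63 - 16498) = sqrt(-1039438/63) = I*sqrt(7276066)/21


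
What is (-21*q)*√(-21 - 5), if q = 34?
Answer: -714*I*√26 ≈ -3640.7*I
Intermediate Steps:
(-21*q)*√(-21 - 5) = (-21*34)*√(-21 - 5) = -714*I*√26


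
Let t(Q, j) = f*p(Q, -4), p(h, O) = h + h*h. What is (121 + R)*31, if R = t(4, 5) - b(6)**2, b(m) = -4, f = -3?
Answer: 1395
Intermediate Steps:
p(h, O) = h + h**2
t(Q, j) = -3*Q*(1 + Q)
R = -76 (R = -3*4*(1 + 4) - 1*(-4)**2 = -3*4*5 - 1*16 = -60 - 16 = -76)
(121 + R)*31 = (121 - 76)*31 = 45*31 = 1395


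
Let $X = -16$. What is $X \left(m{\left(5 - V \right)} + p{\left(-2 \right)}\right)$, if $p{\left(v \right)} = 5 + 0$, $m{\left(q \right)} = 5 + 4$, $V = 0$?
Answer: $-224$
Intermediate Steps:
$m{\left(q \right)} = 9$
$p{\left(v \right)} = 5$
$X \left(m{\left(5 - V \right)} + p{\left(-2 \right)}\right) = - 16 \left(9 + 5\right) = \left(-16\right) 14 = -224$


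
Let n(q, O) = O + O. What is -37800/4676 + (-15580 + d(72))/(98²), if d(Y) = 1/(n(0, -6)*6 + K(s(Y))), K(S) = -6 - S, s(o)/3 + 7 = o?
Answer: -4249862147/437855964 ≈ -9.7061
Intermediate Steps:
n(q, O) = 2*O
s(o) = -21 + 3*o
d(Y) = 1/(-57 - 3*Y) (d(Y) = 1/((2*(-6))*6 + (-6 - (-21 + 3*Y))) = 1/(-12*6 + (-6 + (21 - 3*Y))) = 1/(-72 + (15 - 3*Y)) = 1/(-57 - 3*Y))
-37800/4676 + (-15580 + d(72))/(98²) = -37800/4676 + (-15580 - 1/(57 + 3*72))/(98²) = -37800*1/4676 + (-15580 - 1/(57 + 216))/9604 = -1350/167 + (-15580 - 1/273)*(1/9604) = -1350/167 - 4253341/273*1/9604 = -1350/167 - 4253341/2621892 = -4249862147/437855964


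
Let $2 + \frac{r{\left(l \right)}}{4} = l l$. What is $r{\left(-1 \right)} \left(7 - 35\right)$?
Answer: $112$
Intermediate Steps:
$r{\left(l \right)} = -8 + 4 l^{2}$ ($r{\left(l \right)} = -8 + 4 l l = -8 + 4 l^{2}$)
$r{\left(-1 \right)} \left(7 - 35\right) = \left(-8 + 4 \left(-1\right)^{2}\right) \left(7 - 35\right) = \left(-8 + 4 \cdot 1\right) \left(7 - 35\right) = \left(-8 + 4\right) \left(7 - 35\right) = \left(-4\right) \left(-28\right) = 112$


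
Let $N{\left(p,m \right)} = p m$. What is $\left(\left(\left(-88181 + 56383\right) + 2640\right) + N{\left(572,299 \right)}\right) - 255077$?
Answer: $-113207$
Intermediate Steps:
$N{\left(p,m \right)} = m p$
$\left(\left(\left(-88181 + 56383\right) + 2640\right) + N{\left(572,299 \right)}\right) - 255077 = \left(\left(\left(-88181 + 56383\right) + 2640\right) + 299 \cdot 572\right) - 255077 = \left(\left(-31798 + 2640\right) + 171028\right) - 255077 = \left(-29158 + 171028\right) - 255077 = 141870 - 255077 = -113207$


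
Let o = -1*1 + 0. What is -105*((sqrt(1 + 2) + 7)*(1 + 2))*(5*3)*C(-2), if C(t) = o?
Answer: 33075 + 4725*sqrt(3) ≈ 41259.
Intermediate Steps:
o = -1 (o = -1 + 0 = -1)
C(t) = -1
-105*((sqrt(1 + 2) + 7)*(1 + 2))*(5*3)*C(-2) = -105*((sqrt(1 + 2) + 7)*(1 + 2))*(5*3)*(-1) = -105*((sqrt(3) + 7)*3)*15*(-1) = -105*((7 + sqrt(3))*3)*15*(-1) = -105*(21 + 3*sqrt(3))*15*(-1) = -105*(315 + 45*sqrt(3))*(-1) = -105*(-315 - 45*sqrt(3)) = 33075 + 4725*sqrt(3)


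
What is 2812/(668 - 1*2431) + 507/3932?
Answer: -10162943/6932116 ≈ -1.4661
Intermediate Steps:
2812/(668 - 1*2431) + 507/3932 = 2812/(668 - 2431) + 507*(1/3932) = 2812/(-1763) + 507/3932 = 2812*(-1/1763) + 507/3932 = -2812/1763 + 507/3932 = -10162943/6932116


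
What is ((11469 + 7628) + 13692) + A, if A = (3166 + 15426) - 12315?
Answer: 39066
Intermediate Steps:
A = 6277 (A = 18592 - 12315 = 6277)
((11469 + 7628) + 13692) + A = ((11469 + 7628) + 13692) + 6277 = (19097 + 13692) + 6277 = 32789 + 6277 = 39066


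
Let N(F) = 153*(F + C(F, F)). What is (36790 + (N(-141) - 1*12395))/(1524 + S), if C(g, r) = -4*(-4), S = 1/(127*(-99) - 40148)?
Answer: 277839670/80346803 ≈ 3.4580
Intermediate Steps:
S = -1/52721 (S = 1/(-12573 - 40148) = 1/(-52721) = -1/52721 ≈ -1.8968e-5)
C(g, r) = 16
N(F) = 2448 + 153*F (N(F) = 153*(F + 16) = 153*(16 + F) = 2448 + 153*F)
(36790 + (N(-141) - 1*12395))/(1524 + S) = (36790 + ((2448 + 153*(-141)) - 1*12395))/(1524 - 1/52721) = (36790 + ((2448 - 21573) - 12395))/(80346803/52721) = (36790 + (-19125 - 12395))*(52721/80346803) = (36790 - 31520)*(52721/80346803) = 5270*(52721/80346803) = 277839670/80346803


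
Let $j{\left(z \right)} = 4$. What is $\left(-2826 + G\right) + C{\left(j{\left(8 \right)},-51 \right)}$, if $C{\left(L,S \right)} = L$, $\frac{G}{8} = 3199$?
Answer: $22770$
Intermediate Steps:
$G = 25592$ ($G = 8 \cdot 3199 = 25592$)
$\left(-2826 + G\right) + C{\left(j{\left(8 \right)},-51 \right)} = \left(-2826 + 25592\right) + 4 = 22766 + 4 = 22770$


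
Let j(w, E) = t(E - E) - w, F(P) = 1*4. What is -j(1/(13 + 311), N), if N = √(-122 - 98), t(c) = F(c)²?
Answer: -5183/324 ≈ -15.997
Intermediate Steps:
F(P) = 4
t(c) = 16 (t(c) = 4² = 16)
N = 2*I*√55 (N = √(-220) = 2*I*√55 ≈ 14.832*I)
j(w, E) = 16 - w
-j(1/(13 + 311), N) = -(16 - 1/(13 + 311)) = -(16 - 1/324) = -1*5183/324 = -5183/324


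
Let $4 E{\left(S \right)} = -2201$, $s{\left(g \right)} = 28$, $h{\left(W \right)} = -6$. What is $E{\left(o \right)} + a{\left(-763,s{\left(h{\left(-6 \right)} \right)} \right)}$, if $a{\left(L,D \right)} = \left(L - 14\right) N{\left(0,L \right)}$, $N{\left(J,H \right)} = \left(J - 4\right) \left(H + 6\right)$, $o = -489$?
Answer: $- \frac{9413225}{4} \approx -2.3533 \cdot 10^{6}$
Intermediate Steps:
$N{\left(J,H \right)} = \left(-4 + J\right) \left(6 + H\right)$
$a{\left(L,D \right)} = \left(-24 - 4 L\right) \left(-14 + L\right)$ ($a{\left(L,D \right)} = \left(L - 14\right) \left(-24 - 4 L + 6 \cdot 0 + L 0\right) = \left(-14 + L\right) \left(-24 - 4 L + 0 + 0\right) = \left(-14 + L\right) \left(-24 - 4 L\right) = \left(-24 - 4 L\right) \left(-14 + L\right)$)
$E{\left(S \right)} = - \frac{2201}{4}$ ($E{\left(S \right)} = \frac{1}{4} \left(-2201\right) = - \frac{2201}{4}$)
$E{\left(o \right)} + a{\left(-763,s{\left(h{\left(-6 \right)} \right)} \right)} = - \frac{2201}{4} - 4 \left(-14 - 763\right) \left(6 - 763\right) = - \frac{2201}{4} - \left(-3108\right) \left(-757\right) = - \frac{2201}{4} - 2352756 = - \frac{9413225}{4}$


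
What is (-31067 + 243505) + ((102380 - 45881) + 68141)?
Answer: 337078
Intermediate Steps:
(-31067 + 243505) + ((102380 - 45881) + 68141) = 212438 + (56499 + 68141) = 212438 + 124640 = 337078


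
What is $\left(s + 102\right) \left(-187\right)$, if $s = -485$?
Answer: $71621$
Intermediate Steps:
$\left(s + 102\right) \left(-187\right) = \left(-485 + 102\right) \left(-187\right) = \left(-383\right) \left(-187\right) = 71621$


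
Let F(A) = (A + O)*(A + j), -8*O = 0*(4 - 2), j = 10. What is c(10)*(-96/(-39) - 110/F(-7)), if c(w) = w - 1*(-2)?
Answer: 8408/91 ≈ 92.396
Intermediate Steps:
O = 0 (O = -0*(4 - 2) = -0*2 = -⅛*0 = 0)
c(w) = 2 + w (c(w) = w + 2 = 2 + w)
F(A) = A*(10 + A) (F(A) = (A + 0)*(A + 10) = A*(10 + A))
c(10)*(-96/(-39) - 110/F(-7)) = (2 + 10)*(-96/(-39) - 110*(-1/(7*(10 - 7)))) = 12*(-96*(-1/39) - 110/((-7*3))) = 12*(32/13 - 110/(-21)) = 12*(32/13 - 110*(-1/21)) = 12*(32/13 + 110/21) = 12*(2102/273) = 8408/91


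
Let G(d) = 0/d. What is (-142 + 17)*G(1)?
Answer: 0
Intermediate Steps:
G(d) = 0
(-142 + 17)*G(1) = (-142 + 17)*0 = -125*0 = 0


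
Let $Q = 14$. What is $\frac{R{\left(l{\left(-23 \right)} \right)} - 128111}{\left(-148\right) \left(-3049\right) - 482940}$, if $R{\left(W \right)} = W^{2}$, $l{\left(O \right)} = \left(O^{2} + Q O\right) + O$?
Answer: $\frac{94255}{31688} \approx 2.9745$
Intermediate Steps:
$l{\left(O \right)} = O^{2} + 15 O$ ($l{\left(O \right)} = \left(O^{2} + 14 O\right) + O = O^{2} + 15 O$)
$\frac{R{\left(l{\left(-23 \right)} \right)} - 128111}{\left(-148\right) \left(-3049\right) - 482940} = \frac{\left(- 23 \left(15 - 23\right)\right)^{2} - 128111}{\left(-148\right) \left(-3049\right) - 482940} = \frac{\left(\left(-23\right) \left(-8\right)\right)^{2} - 128111}{451252 - 482940} = \frac{184^{2} - 128111}{-31688} = \left(33856 - 128111\right) \left(- \frac{1}{31688}\right) = \left(-94255\right) \left(- \frac{1}{31688}\right) = \frac{94255}{31688}$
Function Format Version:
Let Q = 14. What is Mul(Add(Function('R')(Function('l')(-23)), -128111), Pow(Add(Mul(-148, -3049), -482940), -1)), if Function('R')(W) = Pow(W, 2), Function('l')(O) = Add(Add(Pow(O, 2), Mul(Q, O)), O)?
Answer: Rational(94255, 31688) ≈ 2.9745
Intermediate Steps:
Function('l')(O) = Add(Pow(O, 2), Mul(15, O)) (Function('l')(O) = Add(Add(Pow(O, 2), Mul(14, O)), O) = Add(Pow(O, 2), Mul(15, O)))
Mul(Add(Function('R')(Function('l')(-23)), -128111), Pow(Add(Mul(-148, -3049), -482940), -1)) = Mul(Add(Pow(Mul(-23, Add(15, -23)), 2), -128111), Pow(Add(Mul(-148, -3049), -482940), -1)) = Mul(Add(Pow(Mul(-23, -8), 2), -128111), Pow(Add(451252, -482940), -1)) = Mul(Add(Pow(184, 2), -128111), Pow(-31688, -1)) = Mul(Add(33856, -128111), Rational(-1, 31688)) = Mul(-94255, Rational(-1, 31688)) = Rational(94255, 31688)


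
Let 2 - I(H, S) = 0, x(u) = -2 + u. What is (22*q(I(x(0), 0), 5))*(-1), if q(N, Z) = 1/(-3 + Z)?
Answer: -11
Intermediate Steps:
I(H, S) = 2 (I(H, S) = 2 - 1*0 = 2 + 0 = 2)
(22*q(I(x(0), 0), 5))*(-1) = (22/(-3 + 5))*(-1) = (22/2)*(-1) = (22*(1/2))*(-1) = 11*(-1) = -11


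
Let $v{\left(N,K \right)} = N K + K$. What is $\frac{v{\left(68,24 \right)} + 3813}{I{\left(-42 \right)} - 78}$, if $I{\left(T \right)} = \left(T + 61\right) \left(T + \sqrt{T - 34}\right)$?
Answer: $- \frac{1197711}{198703} - \frac{103911 i \sqrt{19}}{397406} \approx -6.0276 - 1.1397 i$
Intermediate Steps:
$v{\left(N,K \right)} = K + K N$ ($v{\left(N,K \right)} = K N + K = K + K N$)
$I{\left(T \right)} = \left(61 + T\right) \left(T + \sqrt{-34 + T}\right)$
$\frac{v{\left(68,24 \right)} + 3813}{I{\left(-42 \right)} - 78} = \frac{24 \left(1 + 68\right) + 3813}{\left(\left(-42\right)^{2} + 61 \left(-42\right) + 61 \sqrt{-34 - 42} - 42 \sqrt{-34 - 42}\right) - 78} = \frac{24 \cdot 69 + 3813}{\left(1764 - 2562 + 61 \sqrt{-76} - 42 \sqrt{-76}\right) - 78} = \frac{1656 + 3813}{\left(1764 - 2562 + 61 \cdot 2 i \sqrt{19} - 42 \cdot 2 i \sqrt{19}\right) - 78} = \frac{5469}{\left(1764 - 2562 + 122 i \sqrt{19} - 84 i \sqrt{19}\right) - 78} = \frac{5469}{\left(-798 + 38 i \sqrt{19}\right) - 78} = \frac{5469}{-876 + 38 i \sqrt{19}}$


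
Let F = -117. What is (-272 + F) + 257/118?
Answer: -45645/118 ≈ -386.82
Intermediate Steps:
(-272 + F) + 257/118 = (-272 - 117) + 257/118 = -389 + 257*(1/118) = -389 + 257/118 = -45645/118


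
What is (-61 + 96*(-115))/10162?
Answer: -11101/10162 ≈ -1.0924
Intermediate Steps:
(-61 + 96*(-115))/10162 = (-61 - 11040)*(1/10162) = -11101*1/10162 = -11101/10162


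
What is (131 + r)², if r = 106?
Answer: 56169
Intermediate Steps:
(131 + r)² = (131 + 106)² = 237² = 56169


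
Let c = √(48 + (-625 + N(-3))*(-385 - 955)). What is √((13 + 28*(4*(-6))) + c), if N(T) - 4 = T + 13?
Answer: √(-659 + 2*√204697) ≈ 15.680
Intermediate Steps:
N(T) = 17 + T (N(T) = 4 + (T + 13) = 4 + (13 + T) = 17 + T)
c = 2*√204697 (c = √(48 + (-625 + (17 - 3))*(-385 - 955)) = √(48 + (-625 + 14)*(-1340)) = √(48 - 611*(-1340)) = √(48 + 818740) = √818788 = 2*√204697 ≈ 904.87)
√((13 + 28*(4*(-6))) + c) = √((13 + 28*(4*(-6))) + 2*√204697) = √((13 + 28*(-24)) + 2*√204697) = √((13 - 672) + 2*√204697) = √(-659 + 2*√204697)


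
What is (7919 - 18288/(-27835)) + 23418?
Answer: 872283683/27835 ≈ 31338.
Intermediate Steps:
(7919 - 18288/(-27835)) + 23418 = (7919 - 18288*(-1)/27835) + 23418 = (7919 - 1*(-18288/27835)) + 23418 = (7919 + 18288/27835) + 23418 = 220443653/27835 + 23418 = 872283683/27835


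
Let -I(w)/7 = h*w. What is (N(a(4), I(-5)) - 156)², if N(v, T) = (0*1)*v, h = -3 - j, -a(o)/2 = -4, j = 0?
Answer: 24336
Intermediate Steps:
a(o) = 8 (a(o) = -2*(-4) = 8)
h = -3 (h = -3 - 1*0 = -3 + 0 = -3)
I(w) = 21*w (I(w) = -(-21)*w = 21*w)
N(v, T) = 0 (N(v, T) = 0*v = 0)
(N(a(4), I(-5)) - 156)² = (0 - 156)² = (-156)² = 24336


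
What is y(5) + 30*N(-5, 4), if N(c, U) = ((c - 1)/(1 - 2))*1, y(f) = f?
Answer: 185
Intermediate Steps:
N(c, U) = 1 - c (N(c, U) = ((-1 + c)/(-1))*1 = ((-1 + c)*(-1))*1 = (1 - c)*1 = 1 - c)
y(5) + 30*N(-5, 4) = 5 + 30*(1 - 1*(-5)) = 5 + 30*(1 + 5) = 5 + 30*6 = 5 + 180 = 185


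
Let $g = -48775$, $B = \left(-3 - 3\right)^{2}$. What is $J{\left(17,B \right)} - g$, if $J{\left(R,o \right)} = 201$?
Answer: $48976$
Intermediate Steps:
$B = 36$ ($B = \left(-6\right)^{2} = 36$)
$J{\left(17,B \right)} - g = 201 - -48775 = 201 + 48775 = 48976$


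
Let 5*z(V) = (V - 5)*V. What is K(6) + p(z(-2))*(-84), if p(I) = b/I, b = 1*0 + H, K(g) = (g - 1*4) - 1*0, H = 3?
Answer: -88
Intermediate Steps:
K(g) = -4 + g (K(g) = (g - 4) + 0 = (-4 + g) + 0 = -4 + g)
z(V) = V*(-5 + V)/5 (z(V) = ((V - 5)*V)/5 = ((-5 + V)*V)/5 = (V*(-5 + V))/5 = V*(-5 + V)/5)
b = 3 (b = 1*0 + 3 = 0 + 3 = 3)
p(I) = 3/I
K(6) + p(z(-2))*(-84) = (-4 + 6) + (3/(((⅕)*(-2)*(-5 - 2))))*(-84) = 2 + (3/(((⅕)*(-2)*(-7))))*(-84) = 2 + (3/(14/5))*(-84) = 2 + (3*(5/14))*(-84) = 2 + (15/14)*(-84) = 2 - 90 = -88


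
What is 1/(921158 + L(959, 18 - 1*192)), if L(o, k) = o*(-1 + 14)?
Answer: 1/933625 ≈ 1.0711e-6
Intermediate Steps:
L(o, k) = 13*o (L(o, k) = o*13 = 13*o)
1/(921158 + L(959, 18 - 1*192)) = 1/(921158 + 13*959) = 1/(921158 + 12467) = 1/933625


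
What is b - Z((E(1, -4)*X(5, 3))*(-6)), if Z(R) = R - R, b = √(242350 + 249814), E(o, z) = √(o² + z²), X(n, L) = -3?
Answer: 2*√123041 ≈ 701.54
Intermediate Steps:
b = 2*√123041 (b = √492164 = 2*√123041 ≈ 701.54)
Z(R) = 0
b - Z((E(1, -4)*X(5, 3))*(-6)) = 2*√123041 - 1*0 = 2*√123041 + 0 = 2*√123041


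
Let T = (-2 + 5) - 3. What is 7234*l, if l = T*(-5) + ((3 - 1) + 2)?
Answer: 28936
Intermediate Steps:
T = 0 (T = 3 - 3 = 0)
l = 4 (l = 0*(-5) + ((3 - 1) + 2) = 0 + (2 + 2) = 0 + 4 = 4)
7234*l = 7234*4 = 28936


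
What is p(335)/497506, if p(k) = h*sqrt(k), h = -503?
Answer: -503*sqrt(335)/497506 ≈ -0.018505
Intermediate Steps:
p(k) = -503*sqrt(k)
p(335)/497506 = -503*sqrt(335)/497506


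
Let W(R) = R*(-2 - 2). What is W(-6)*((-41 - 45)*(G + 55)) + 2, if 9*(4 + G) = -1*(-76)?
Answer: -368074/3 ≈ -1.2269e+5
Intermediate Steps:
W(R) = -4*R (W(R) = R*(-4) = -4*R)
G = 40/9 (G = -4 + (-1*(-76))/9 = -4 + (1/9)*76 = -4 + 76/9 = 40/9 ≈ 4.4444)
W(-6)*((-41 - 45)*(G + 55)) + 2 = (-4*(-6))*((-41 - 45)*(40/9 + 55)) + 2 = 24*(-86*535/9) + 2 = 24*(-46010/9) + 2 = -368080/3 + 2 = -368074/3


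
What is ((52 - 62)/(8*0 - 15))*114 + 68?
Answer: 144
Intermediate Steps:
((52 - 62)/(8*0 - 15))*114 + 68 = -10/(0 - 15)*114 + 68 = -10/(-15)*114 + 68 = -10*(-1/15)*114 + 68 = (⅔)*114 + 68 = 76 + 68 = 144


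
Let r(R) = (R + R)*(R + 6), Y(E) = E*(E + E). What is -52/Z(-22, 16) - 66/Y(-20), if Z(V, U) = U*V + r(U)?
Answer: -1013/4400 ≈ -0.23023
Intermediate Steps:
Y(E) = 2*E² (Y(E) = E*(2*E) = 2*E²)
r(R) = 2*R*(6 + R) (r(R) = (2*R)*(6 + R) = 2*R*(6 + R))
Z(V, U) = U*V + 2*U*(6 + U)
-52/Z(-22, 16) - 66/Y(-20) = -52*1/(16*(12 - 22 + 2*16)) - 66/(2*(-20)²) = -52*1/(16*(12 - 22 + 32)) - 66/(2*400) = -52/(16*22) - 66/800 = -52/352 - 66*1/800 = -52*1/352 - 33/400 = -13/88 - 33/400 = -1013/4400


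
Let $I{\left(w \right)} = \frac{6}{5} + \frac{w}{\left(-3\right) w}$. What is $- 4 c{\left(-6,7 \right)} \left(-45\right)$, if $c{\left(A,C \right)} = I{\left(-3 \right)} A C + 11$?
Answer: $-4572$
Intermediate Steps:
$I{\left(w \right)} = \frac{13}{15}$ ($I{\left(w \right)} = 6 \cdot \frac{1}{5} + w \left(- \frac{1}{3 w}\right) = \frac{6}{5} - \frac{1}{3} = \frac{13}{15}$)
$c{\left(A,C \right)} = 11 + \frac{13 A C}{15}$ ($c{\left(A,C \right)} = \frac{13 A}{15} C + 11 = \frac{13 A C}{15} + 11 = 11 + \frac{13 A C}{15}$)
$- 4 c{\left(-6,7 \right)} \left(-45\right) = - 4 \left(11 + \frac{13}{15} \left(-6\right) 7\right) \left(-45\right) = - 4 \left(11 - \frac{182}{5}\right) \left(-45\right) = \left(-4\right) \left(- \frac{127}{5}\right) \left(-45\right) = \frac{508}{5} \left(-45\right) = -4572$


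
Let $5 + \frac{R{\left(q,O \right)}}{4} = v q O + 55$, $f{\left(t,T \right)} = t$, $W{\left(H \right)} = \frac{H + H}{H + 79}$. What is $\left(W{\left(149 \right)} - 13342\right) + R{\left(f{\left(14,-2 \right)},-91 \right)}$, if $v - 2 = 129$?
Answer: $- \frac{77601703}{114} \approx -6.8072 \cdot 10^{5}$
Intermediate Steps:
$W{\left(H \right)} = \frac{2 H}{79 + H}$
$v = 131$ ($v = 2 + 129 = 131$)
$R{\left(q,O \right)} = 200 + 524 O q$ ($R{\left(q,O \right)} = -20 + 4 \left(131 q O + 55\right) = -20 + 4 \left(131 O q + 55\right) = -20 + 4 \left(55 + 131 O q\right) = -20 + \left(220 + 524 O q\right) = 200 + 524 O q$)
$\left(W{\left(149 \right)} - 13342\right) + R{\left(f{\left(14,-2 \right)},-91 \right)} = \left(2 \cdot 149 \frac{1}{79 + 149} - 13342\right) + \left(200 + 524 \left(-91\right) 14\right) = \left(2 \cdot 149 \cdot \frac{1}{228} - 13342\right) + \left(200 - 667576\right) = \left(2 \cdot 149 \cdot \frac{1}{228} - 13342\right) - 667376 = \left(\frac{149}{114} - 13342\right) - 667376 = - \frac{1520839}{114} - 667376 = - \frac{77601703}{114}$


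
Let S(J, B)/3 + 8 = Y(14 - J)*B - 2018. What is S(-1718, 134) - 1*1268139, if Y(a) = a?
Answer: -577953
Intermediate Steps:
S(J, B) = -6078 + 3*B*(14 - J) (S(J, B) = -24 + 3*((14 - J)*B - 2018) = -24 + 3*(B*(14 - J) - 2018) = -24 + 3*(-2018 + B*(14 - J)) = -24 + (-6054 + 3*B*(14 - J)) = -6078 + 3*B*(14 - J))
S(-1718, 134) - 1*1268139 = (-6078 - 3*134*(-14 - 1718)) - 1*1268139 = (-6078 - 3*134*(-1732)) - 1268139 = (-6078 + 696264) - 1268139 = 690186 - 1268139 = -577953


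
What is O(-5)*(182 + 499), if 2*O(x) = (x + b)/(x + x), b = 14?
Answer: -6129/20 ≈ -306.45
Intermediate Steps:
O(x) = (14 + x)/(4*x) (O(x) = ((x + 14)/(x + x))/2 = ((14 + x)/((2*x)))/2 = ((14 + x)*(1/(2*x)))/2 = ((14 + x)/(2*x))/2 = (14 + x)/(4*x))
O(-5)*(182 + 499) = ((1/4)*(14 - 5)/(-5))*(182 + 499) = ((1/4)*(-1/5)*9)*681 = -9/20*681 = -6129/20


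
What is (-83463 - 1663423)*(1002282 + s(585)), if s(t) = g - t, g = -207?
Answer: -1749488860140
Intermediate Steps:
s(t) = -207 - t
(-83463 - 1663423)*(1002282 + s(585)) = (-83463 - 1663423)*(1002282 + (-207 - 1*585)) = -1746886*(1002282 + (-207 - 585)) = -1746886*(1002282 - 792) = -1746886*1001490 = -1749488860140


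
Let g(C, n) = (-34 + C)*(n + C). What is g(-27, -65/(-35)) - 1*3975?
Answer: -17089/7 ≈ -2441.3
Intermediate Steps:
g(C, n) = (-34 + C)*(C + n)
g(-27, -65/(-35)) - 1*3975 = ((-27)² - 34*(-27) - (-2210)/(-35) - (-1755)/(-35)) - 1*3975 = (729 + 918 - (-2210)*(-1)/35 - (-1755)*(-1)/35) - 3975 = (729 + 918 - 34*13/7 - 27*13/7) - 3975 = (729 + 918 - 442/7 - 351/7) - 3975 = 10736/7 - 3975 = -17089/7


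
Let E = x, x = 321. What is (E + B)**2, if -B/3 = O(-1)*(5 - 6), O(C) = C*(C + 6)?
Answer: 93636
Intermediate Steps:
O(C) = C*(6 + C)
E = 321
B = -15 (B = -3*(-(6 - 1))*(5 - 6) = -3*(-1*5)*(-1) = -(-15)*(-1) = -3*5 = -15)
(E + B)**2 = (321 - 15)**2 = 306**2 = 93636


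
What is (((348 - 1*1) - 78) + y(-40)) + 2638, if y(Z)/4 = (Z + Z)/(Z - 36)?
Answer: 55313/19 ≈ 2911.2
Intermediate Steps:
y(Z) = 8*Z/(-36 + Z) (y(Z) = 4*((Z + Z)/(Z - 36)) = 4*((2*Z)/(-36 + Z)) = 4*(2*Z/(-36 + Z)) = 8*Z/(-36 + Z))
(((348 - 1*1) - 78) + y(-40)) + 2638 = (((348 - 1*1) - 78) + 8*(-40)/(-36 - 40)) + 2638 = (((348 - 1) - 78) + 8*(-40)/(-76)) + 2638 = ((347 - 78) + 8*(-40)*(-1/76)) + 2638 = (269 + 80/19) + 2638 = 5191/19 + 2638 = 55313/19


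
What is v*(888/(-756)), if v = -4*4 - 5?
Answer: 74/3 ≈ 24.667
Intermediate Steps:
v = -21 (v = -16 - 5 = -21)
v*(888/(-756)) = -18648/(-756) = -18648*(-1)/756 = -21*(-74/63) = 74/3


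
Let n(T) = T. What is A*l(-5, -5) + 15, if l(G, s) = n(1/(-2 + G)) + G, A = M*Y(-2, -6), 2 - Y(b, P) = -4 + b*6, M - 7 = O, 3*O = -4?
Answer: -3567/7 ≈ -509.57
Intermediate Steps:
O = -4/3 (O = (⅓)*(-4) = -4/3 ≈ -1.3333)
M = 17/3 (M = 7 - 4/3 = 17/3 ≈ 5.6667)
Y(b, P) = 6 - 6*b (Y(b, P) = 2 - (-4 + b*6) = 2 - (-4 + 6*b) = 2 + (4 - 6*b) = 6 - 6*b)
A = 102 (A = 17*(6 - 6*(-2))/3 = 17*(6 + 12)/3 = (17/3)*18 = 102)
l(G, s) = G + 1/(-2 + G) (l(G, s) = 1/(-2 + G) + G = G + 1/(-2 + G))
A*l(-5, -5) + 15 = 102*((1 - 5*(-2 - 5))/(-2 - 5)) + 15 = 102*((1 - 5*(-7))/(-7)) + 15 = 102*(-(1 + 35)/7) + 15 = 102*(-⅐*36) + 15 = 102*(-36/7) + 15 = -3672/7 + 15 = -3567/7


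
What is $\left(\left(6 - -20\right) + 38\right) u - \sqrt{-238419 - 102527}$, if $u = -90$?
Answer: $-5760 - i \sqrt{340946} \approx -5760.0 - 583.91 i$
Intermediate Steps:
$\left(\left(6 - -20\right) + 38\right) u - \sqrt{-238419 - 102527} = \left(\left(6 - -20\right) + 38\right) \left(-90\right) - \sqrt{-238419 - 102527} = \left(\left(6 + 20\right) + 38\right) \left(-90\right) - \sqrt{-340946} = \left(26 + 38\right) \left(-90\right) - i \sqrt{340946} = 64 \left(-90\right) - i \sqrt{340946} = -5760 - i \sqrt{340946}$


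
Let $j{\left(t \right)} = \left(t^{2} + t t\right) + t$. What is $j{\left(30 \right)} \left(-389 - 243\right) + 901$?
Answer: $-1155659$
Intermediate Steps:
$j{\left(t \right)} = t + 2 t^{2}$ ($j{\left(t \right)} = \left(t^{2} + t^{2}\right) + t = 2 t^{2} + t = t + 2 t^{2}$)
$j{\left(30 \right)} \left(-389 - 243\right) + 901 = 30 \left(1 + 2 \cdot 30\right) \left(-389 - 243\right) + 901 = 30 \left(1 + 60\right) \left(-632\right) + 901 = 30 \cdot 61 \left(-632\right) + 901 = 1830 \left(-632\right) + 901 = -1156560 + 901 = -1155659$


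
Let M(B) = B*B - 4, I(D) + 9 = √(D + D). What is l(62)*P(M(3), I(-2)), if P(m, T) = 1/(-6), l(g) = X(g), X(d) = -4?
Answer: ⅔ ≈ 0.66667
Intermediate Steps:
I(D) = -9 + √2*√D (I(D) = -9 + √(D + D) = -9 + √(2*D) = -9 + √2*√D)
M(B) = -4 + B² (M(B) = B² - 4 = -4 + B²)
l(g) = -4
P(m, T) = -⅙
l(62)*P(M(3), I(-2)) = -4*(-⅙) = ⅔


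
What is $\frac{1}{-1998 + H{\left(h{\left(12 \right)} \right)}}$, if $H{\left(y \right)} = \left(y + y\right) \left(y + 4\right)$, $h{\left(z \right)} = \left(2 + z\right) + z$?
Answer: $- \frac{1}{438} \approx -0.0022831$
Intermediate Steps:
$h{\left(z \right)} = 2 + 2 z$
$H{\left(y \right)} = 2 y \left(4 + y\right)$
$\frac{1}{-1998 + H{\left(h{\left(12 \right)} \right)}} = \frac{1}{-1998 + 2 \left(2 + 2 \cdot 12\right) \left(4 + \left(2 + 2 \cdot 12\right)\right)} = \frac{1}{-1998 + 2 \left(2 + 24\right) \left(4 + \left(2 + 24\right)\right)} = \frac{1}{-1998 + 2 \cdot 26 \left(4 + 26\right)} = \frac{1}{-1998 + 2 \cdot 26 \cdot 30} = \frac{1}{-1998 + 1560} = \frac{1}{-438} = - \frac{1}{438}$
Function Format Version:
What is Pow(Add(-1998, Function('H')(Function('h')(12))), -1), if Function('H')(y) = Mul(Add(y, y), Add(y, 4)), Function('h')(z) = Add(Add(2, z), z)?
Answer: Rational(-1, 438) ≈ -0.0022831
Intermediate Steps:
Function('h')(z) = Add(2, Mul(2, z))
Function('H')(y) = Mul(2, y, Add(4, y)) (Function('H')(y) = Mul(Mul(2, y), Add(4, y)) = Mul(2, y, Add(4, y)))
Pow(Add(-1998, Function('H')(Function('h')(12))), -1) = Pow(Add(-1998, Mul(2, Add(2, Mul(2, 12)), Add(4, Add(2, Mul(2, 12))))), -1) = Pow(Add(-1998, Mul(2, Add(2, 24), Add(4, Add(2, 24)))), -1) = Pow(Add(-1998, Mul(2, 26, Add(4, 26))), -1) = Pow(Add(-1998, Mul(2, 26, 30)), -1) = Pow(Add(-1998, 1560), -1) = Pow(-438, -1) = Rational(-1, 438)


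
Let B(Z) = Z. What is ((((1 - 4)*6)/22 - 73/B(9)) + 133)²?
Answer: 150872089/9801 ≈ 15394.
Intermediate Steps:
((((1 - 4)*6)/22 - 73/B(9)) + 133)² = ((((1 - 4)*6)/22 - 73/9) + 133)² = ((-3*6*(1/22) - 73*⅑) + 133)² = ((-18*1/22 - 73/9) + 133)² = ((-9/11 - 73/9) + 133)² = (-884/99 + 133)² = (12283/99)² = 150872089/9801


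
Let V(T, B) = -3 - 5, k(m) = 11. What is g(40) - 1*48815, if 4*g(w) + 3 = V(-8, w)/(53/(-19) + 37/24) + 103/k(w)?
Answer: -611026191/12518 ≈ -48812.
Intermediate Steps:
V(T, B) = -8
g(w) = 39979/12518 (g(w) = -3/4 + (-8/(53/(-19) + 37/24) + 103/11)/4 = -3/4 + (-8/(53*(-1/19) + 37*(1/24)) + 103*(1/11))/4 = -3/4 + (-8/(-53/19 + 37/24) + 103/11)/4 = -3/4 + (-8/(-569/456) + 103/11)/4 = -3/4 + (-8*(-456/569) + 103/11)/4 = -3/4 + (3648/569 + 103/11)/4 = -3/4 + (1/4)*(98735/6259) = -3/4 + 98735/25036 = 39979/12518)
g(40) - 1*48815 = 39979/12518 - 1*48815 = 39979/12518 - 48815 = -611026191/12518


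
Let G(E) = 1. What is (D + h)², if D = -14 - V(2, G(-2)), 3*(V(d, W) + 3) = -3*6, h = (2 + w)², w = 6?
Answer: 3481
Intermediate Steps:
h = 64 (h = (2 + 6)² = 8² = 64)
V(d, W) = -9 (V(d, W) = -3 + (-3*6)/3 = -3 + (⅓)*(-18) = -3 - 6 = -9)
D = -5 (D = -14 - 1*(-9) = -14 + 9 = -5)
(D + h)² = (-5 + 64)² = 59² = 3481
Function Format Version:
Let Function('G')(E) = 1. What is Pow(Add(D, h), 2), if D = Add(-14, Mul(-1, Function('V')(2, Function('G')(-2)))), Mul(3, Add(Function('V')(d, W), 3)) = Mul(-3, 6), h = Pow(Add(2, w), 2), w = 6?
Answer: 3481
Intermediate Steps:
h = 64 (h = Pow(Add(2, 6), 2) = Pow(8, 2) = 64)
Function('V')(d, W) = -9 (Function('V')(d, W) = Add(-3, Mul(Rational(1, 3), Mul(-3, 6))) = Add(-3, Mul(Rational(1, 3), -18)) = Add(-3, -6) = -9)
D = -5 (D = Add(-14, Mul(-1, -9)) = Add(-14, 9) = -5)
Pow(Add(D, h), 2) = Pow(Add(-5, 64), 2) = Pow(59, 2) = 3481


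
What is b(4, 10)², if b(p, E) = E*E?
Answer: 10000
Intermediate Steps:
b(p, E) = E²
b(4, 10)² = (10²)² = 100² = 10000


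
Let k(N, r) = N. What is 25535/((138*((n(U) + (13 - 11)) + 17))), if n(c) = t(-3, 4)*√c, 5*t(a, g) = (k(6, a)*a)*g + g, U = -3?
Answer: 12129125/3159786 + 4340950*I*√3/1579893 ≈ 3.8386 + 4.759*I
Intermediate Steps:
t(a, g) = g/5 + 6*a*g/5 (t(a, g) = ((6*a)*g + g)/5 = (6*a*g + g)/5 = (g + 6*a*g)/5 = g/5 + 6*a*g/5)
n(c) = -68*√c/5 (n(c) = ((⅕)*4*(1 + 6*(-3)))*√c = ((⅕)*4*(1 - 18))*√c = ((⅕)*4*(-17))*√c = -68*√c/5)
25535/((138*((n(U) + (13 - 11)) + 17))) = 25535/((138*((-68*I*√3/5 + (13 - 11)) + 17))) = 25535/((138*((-68*I*√3/5 + 2) + 17))) = 25535/((138*((2 - 68*I*√3/5) + 17))) = 25535/((138*(19 - 68*I*√3/5))) = 25535/(2622 - 9384*I*√3/5)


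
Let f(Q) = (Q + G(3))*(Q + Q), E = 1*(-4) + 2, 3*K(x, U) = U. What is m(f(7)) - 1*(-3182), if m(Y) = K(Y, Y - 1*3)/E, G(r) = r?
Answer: 18955/6 ≈ 3159.2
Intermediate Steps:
K(x, U) = U/3
E = -2 (E = -4 + 2 = -2)
f(Q) = 2*Q*(3 + Q) (f(Q) = (Q + 3)*(Q + Q) = (3 + Q)*(2*Q) = 2*Q*(3 + Q))
m(Y) = 1/2 - Y/6 (m(Y) = ((Y - 1*3)/3)/(-2) = ((Y - 3)/3)*(-1/2) = ((-3 + Y)/3)*(-1/2) = (-1 + Y/3)*(-1/2) = 1/2 - Y/6)
m(f(7)) - 1*(-3182) = (1/2 - 7*(3 + 7)/3) - 1*(-3182) = (1/2 - 7*10/3) + 3182 = (1/2 - 1/6*140) + 3182 = (1/2 - 70/3) + 3182 = -137/6 + 3182 = 18955/6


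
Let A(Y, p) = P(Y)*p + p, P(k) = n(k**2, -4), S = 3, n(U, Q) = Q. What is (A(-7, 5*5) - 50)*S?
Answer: -375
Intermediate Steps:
P(k) = -4
A(Y, p) = -3*p (A(Y, p) = -4*p + p = -3*p)
(A(-7, 5*5) - 50)*S = (-15*5 - 50)*3 = (-3*25 - 50)*3 = (-75 - 50)*3 = -125*3 = -375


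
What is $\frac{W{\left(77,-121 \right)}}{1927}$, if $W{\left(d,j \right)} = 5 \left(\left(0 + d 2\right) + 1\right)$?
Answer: $\frac{775}{1927} \approx 0.40218$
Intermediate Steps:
$W{\left(d,j \right)} = 5 + 10 d$ ($W{\left(d,j \right)} = 5 \left(\left(0 + 2 d\right) + 1\right) = 5 \left(2 d + 1\right) = 5 \left(1 + 2 d\right) = 5 + 10 d$)
$\frac{W{\left(77,-121 \right)}}{1927} = \frac{5 + 10 \cdot 77}{1927} = \left(5 + 770\right) \frac{1}{1927} = 775 \cdot \frac{1}{1927} = \frac{775}{1927}$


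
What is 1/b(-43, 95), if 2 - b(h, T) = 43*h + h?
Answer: 1/1894 ≈ 0.00052798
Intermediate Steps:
b(h, T) = 2 - 44*h (b(h, T) = 2 - (43*h + h) = 2 - 44*h)
1/b(-43, 95) = 1/(2 - 44*(-43)) = 1/(2 + 1892) = 1/1894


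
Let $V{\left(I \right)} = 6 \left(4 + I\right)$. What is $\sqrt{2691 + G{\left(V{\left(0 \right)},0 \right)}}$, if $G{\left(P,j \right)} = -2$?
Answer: $\sqrt{2689} \approx 51.856$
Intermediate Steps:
$V{\left(I \right)} = 24 + 6 I$
$\sqrt{2691 + G{\left(V{\left(0 \right)},0 \right)}} = \sqrt{2691 - 2} = \sqrt{2689}$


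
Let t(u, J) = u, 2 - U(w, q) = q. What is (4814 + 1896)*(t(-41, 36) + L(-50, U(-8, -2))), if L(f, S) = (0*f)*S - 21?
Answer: -416020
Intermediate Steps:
U(w, q) = 2 - q
L(f, S) = -21 (L(f, S) = 0*S - 21 = 0 - 21 = -21)
(4814 + 1896)*(t(-41, 36) + L(-50, U(-8, -2))) = (4814 + 1896)*(-41 - 21) = 6710*(-62) = -416020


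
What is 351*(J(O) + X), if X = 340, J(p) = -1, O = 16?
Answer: 118989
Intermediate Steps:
351*(J(O) + X) = 351*(-1 + 340) = 351*339 = 118989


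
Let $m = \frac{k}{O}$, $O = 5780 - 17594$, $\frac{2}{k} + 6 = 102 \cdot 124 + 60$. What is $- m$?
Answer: $\frac{1}{75030714} \approx 1.3328 \cdot 10^{-8}$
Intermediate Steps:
$k = \frac{1}{6351}$ ($k = \frac{2}{-6 + \left(102 \cdot 124 + 60\right)} = \frac{2}{-6 + \left(12648 + 60\right)} = \frac{2}{-6 + 12708} = \frac{2}{12702} = 2 \cdot \frac{1}{12702} = \frac{1}{6351} \approx 0.00015746$)
$O = -11814$
$m = - \frac{1}{75030714}$ ($m = \frac{1}{6351 \left(-11814\right)} = \frac{1}{6351} \left(- \frac{1}{11814}\right) = - \frac{1}{75030714} \approx -1.3328 \cdot 10^{-8}$)
$- m = \left(-1\right) \left(- \frac{1}{75030714}\right) = \frac{1}{75030714}$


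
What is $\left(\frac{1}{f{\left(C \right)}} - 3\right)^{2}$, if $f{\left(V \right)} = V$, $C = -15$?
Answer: $\frac{2116}{225} \approx 9.4044$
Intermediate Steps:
$\left(\frac{1}{f{\left(C \right)}} - 3\right)^{2} = \left(\frac{1}{-15} - 3\right)^{2} = \left(- \frac{1}{15} - 3\right)^{2} = \left(- \frac{46}{15}\right)^{2} = \frac{2116}{225}$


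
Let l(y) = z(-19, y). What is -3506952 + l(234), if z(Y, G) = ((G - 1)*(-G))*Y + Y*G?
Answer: -2475480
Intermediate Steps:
z(Y, G) = G*Y - G*Y*(-1 + G) (z(Y, G) = ((-1 + G)*(-G))*Y + G*Y = (-G*(-1 + G))*Y + G*Y = -G*Y*(-1 + G) + G*Y = G*Y - G*Y*(-1 + G))
l(y) = -19*y*(2 - y) (l(y) = y*(-19)*(2 - y) = -19*y*(2 - y))
-3506952 + l(234) = -3506952 + 19*234*(-2 + 234) = -3506952 + 19*234*232 = -3506952 + 1031472 = -2475480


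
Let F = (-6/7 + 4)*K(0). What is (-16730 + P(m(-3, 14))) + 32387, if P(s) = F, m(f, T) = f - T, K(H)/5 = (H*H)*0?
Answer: 15657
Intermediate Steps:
K(H) = 0 (K(H) = 5*((H*H)*0) = 5*(H²*0) = 5*0 = 0)
F = 0 (F = (-6/7 + 4)*0 = (22/7)*0 = 0)
P(s) = 0
(-16730 + P(m(-3, 14))) + 32387 = (-16730 + 0) + 32387 = -16730 + 32387 = 15657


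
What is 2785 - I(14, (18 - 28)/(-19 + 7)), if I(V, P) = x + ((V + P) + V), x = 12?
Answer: 16465/6 ≈ 2744.2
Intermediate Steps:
I(V, P) = 12 + P + 2*V (I(V, P) = 12 + ((V + P) + V) = 12 + ((P + V) + V) = 12 + (P + 2*V) = 12 + P + 2*V)
2785 - I(14, (18 - 28)/(-19 + 7)) = 2785 - (12 + (18 - 28)/(-19 + 7) + 2*14) = 2785 - (12 - 10/(-12) + 28) = 2785 - (12 - 10*(-1/12) + 28) = 2785 - (12 + 5/6 + 28) = 2785 - 1*245/6 = 2785 - 245/6 = 16465/6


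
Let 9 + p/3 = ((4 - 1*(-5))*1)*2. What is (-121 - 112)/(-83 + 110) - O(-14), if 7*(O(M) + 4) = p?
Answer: -1604/189 ≈ -8.4868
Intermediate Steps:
p = 27 (p = -27 + 3*(((4 - 1*(-5))*1)*2) = -27 + 3*(((4 + 5)*1)*2) = -27 + 3*((9*1)*2) = -27 + 3*(9*2) = -27 + 3*18 = -27 + 54 = 27)
O(M) = -⅐ (O(M) = -4 + (⅐)*27 = -4 + 27/7 = -⅐)
(-121 - 112)/(-83 + 110) - O(-14) = (-121 - 112)/(-83 + 110) - 1*(-⅐) = -233/27 + ⅐ = -1604/189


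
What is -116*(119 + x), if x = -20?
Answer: -11484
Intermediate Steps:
-116*(119 + x) = -116*(119 - 20) = -116*99 = -11484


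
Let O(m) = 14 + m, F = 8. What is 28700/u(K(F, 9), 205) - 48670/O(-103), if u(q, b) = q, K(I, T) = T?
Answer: 2992330/801 ≈ 3735.7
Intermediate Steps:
28700/u(K(F, 9), 205) - 48670/O(-103) = 28700/9 - 48670/(14 - 103) = 28700*(⅑) - 48670/(-89) = 28700/9 - 48670*(-1/89) = 28700/9 + 48670/89 = 2992330/801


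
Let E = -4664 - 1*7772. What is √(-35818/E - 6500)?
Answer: I*√251201547838/6218 ≈ 80.605*I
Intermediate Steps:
E = -12436 (E = -4664 - 7772 = -12436)
√(-35818/E - 6500) = √(-35818/(-12436) - 6500) = √(-35818*(-1/12436) - 6500) = √(17909/6218 - 6500) = √(-40399091/6218) = I*√251201547838/6218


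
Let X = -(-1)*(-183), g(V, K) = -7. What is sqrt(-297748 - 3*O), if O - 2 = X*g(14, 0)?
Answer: I*sqrt(301597) ≈ 549.18*I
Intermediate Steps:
X = -183 (X = -1*183 = -183)
O = 1283 (O = 2 - 183*(-7) = 2 + 1281 = 1283)
sqrt(-297748 - 3*O) = sqrt(-297748 - 3*1283) = sqrt(-297748 - 3849) = sqrt(-301597) = I*sqrt(301597)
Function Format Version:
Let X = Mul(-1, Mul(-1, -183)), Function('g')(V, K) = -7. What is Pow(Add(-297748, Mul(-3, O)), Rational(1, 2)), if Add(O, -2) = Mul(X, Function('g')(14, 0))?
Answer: Mul(I, Pow(301597, Rational(1, 2))) ≈ Mul(549.18, I)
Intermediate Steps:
X = -183 (X = Mul(-1, 183) = -183)
O = 1283 (O = Add(2, Mul(-183, -7)) = Add(2, 1281) = 1283)
Pow(Add(-297748, Mul(-3, O)), Rational(1, 2)) = Pow(Add(-297748, Mul(-3, 1283)), Rational(1, 2)) = Pow(Add(-297748, -3849), Rational(1, 2)) = Pow(-301597, Rational(1, 2)) = Mul(I, Pow(301597, Rational(1, 2)))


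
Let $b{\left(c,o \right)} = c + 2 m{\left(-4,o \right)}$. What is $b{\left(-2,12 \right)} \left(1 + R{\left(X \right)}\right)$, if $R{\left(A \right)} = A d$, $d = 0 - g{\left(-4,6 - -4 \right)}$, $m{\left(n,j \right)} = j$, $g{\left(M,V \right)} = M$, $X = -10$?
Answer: $-858$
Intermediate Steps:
$d = 4$ ($d = 0 - -4 = 0 + 4 = 4$)
$b{\left(c,o \right)} = c + 2 o$
$R{\left(A \right)} = 4 A$ ($R{\left(A \right)} = A 4 = 4 A$)
$b{\left(-2,12 \right)} \left(1 + R{\left(X \right)}\right) = \left(-2 + 2 \cdot 12\right) \left(1 + 4 \left(-10\right)\right) = \left(-2 + 24\right) \left(1 - 40\right) = 22 \left(-39\right) = -858$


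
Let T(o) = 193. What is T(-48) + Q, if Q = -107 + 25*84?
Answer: 2186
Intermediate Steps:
Q = 1993 (Q = -107 + 2100 = 1993)
T(-48) + Q = 193 + 1993 = 2186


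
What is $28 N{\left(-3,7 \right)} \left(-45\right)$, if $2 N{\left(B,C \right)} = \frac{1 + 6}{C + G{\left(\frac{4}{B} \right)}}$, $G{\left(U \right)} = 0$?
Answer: $-630$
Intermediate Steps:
$N{\left(B,C \right)} = \frac{7}{2 C}$ ($N{\left(B,C \right)} = \frac{\left(1 + 6\right) \frac{1}{C + 0}}{2} = \frac{7 \frac{1}{C}}{2} = \frac{7}{2 C}$)
$28 N{\left(-3,7 \right)} \left(-45\right) = 28 \frac{7}{2 \cdot 7} \left(-45\right) = 28 \cdot \frac{7}{2} \cdot \frac{1}{7} \left(-45\right) = 28 \cdot \frac{1}{2} \left(-45\right) = 14 \left(-45\right) = -630$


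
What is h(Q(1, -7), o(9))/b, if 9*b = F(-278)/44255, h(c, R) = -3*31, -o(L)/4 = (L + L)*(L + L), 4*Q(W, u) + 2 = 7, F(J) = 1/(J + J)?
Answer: 20595037860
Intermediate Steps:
F(J) = 1/(2*J)
Q(W, u) = 5/4 (Q(W, u) = -½ + (¼)*7 = -½ + 7/4 = 5/4)
o(L) = -16*L² (o(L) = -4*(L + L)*(L + L) = -4*2*L*2*L = -16*L²)
h(c, R) = -93
b = -1/221452020 (b = (((½)/(-278))/44255)/9 = (((½)*(-1/278))*(1/44255))/9 = (-1/556*1/44255)/9 = (⅑)*(-1/24605780) = -1/221452020 ≈ -4.5156e-9)
h(Q(1, -7), o(9))/b = -93/(-1/221452020) = -93*(-221452020) = 20595037860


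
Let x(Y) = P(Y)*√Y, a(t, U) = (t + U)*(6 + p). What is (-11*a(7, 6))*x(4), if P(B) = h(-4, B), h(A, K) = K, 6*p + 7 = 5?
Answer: -19448/3 ≈ -6482.7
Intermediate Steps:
p = -⅓ (p = -7/6 + (⅙)*5 = -7/6 + ⅚ = -⅓ ≈ -0.33333)
a(t, U) = 17*U/3 + 17*t/3 (a(t, U) = (t + U)*(6 - ⅓) = (U + t)*(17/3) = 17*U/3 + 17*t/3)
P(B) = B
x(Y) = Y^(3/2) (x(Y) = Y*√Y = Y^(3/2))
(-11*a(7, 6))*x(4) = (-11*((17/3)*6 + (17/3)*7))*4^(3/2) = -11*(34 + 119/3)*8 = -11*221/3*8 = -2431/3*8 = -19448/3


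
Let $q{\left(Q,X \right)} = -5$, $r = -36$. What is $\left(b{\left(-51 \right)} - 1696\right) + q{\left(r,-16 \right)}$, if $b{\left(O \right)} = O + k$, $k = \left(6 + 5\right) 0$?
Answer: $-1752$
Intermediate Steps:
$k = 0$ ($k = 11 \cdot 0 = 0$)
$b{\left(O \right)} = O$ ($b{\left(O \right)} = O + 0 = O$)
$\left(b{\left(-51 \right)} - 1696\right) + q{\left(r,-16 \right)} = \left(-51 - 1696\right) - 5 = -1747 - 5 = -1752$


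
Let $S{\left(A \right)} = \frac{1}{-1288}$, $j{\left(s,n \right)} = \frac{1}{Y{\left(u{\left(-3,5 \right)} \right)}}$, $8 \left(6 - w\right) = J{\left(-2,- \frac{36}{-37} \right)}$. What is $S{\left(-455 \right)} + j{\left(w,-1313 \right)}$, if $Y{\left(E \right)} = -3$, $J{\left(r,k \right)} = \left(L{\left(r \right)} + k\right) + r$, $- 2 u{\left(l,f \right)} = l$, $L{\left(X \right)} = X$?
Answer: $- \frac{1291}{3864} \approx -0.33411$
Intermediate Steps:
$u{\left(l,f \right)} = - \frac{l}{2}$
$J{\left(r,k \right)} = k + 2 r$ ($J{\left(r,k \right)} = \left(r + k\right) + r = \left(k + r\right) + r = k + 2 r$)
$w = \frac{236}{37}$ ($w = 6 - \frac{- \frac{36}{-37} + 2 \left(-2\right)}{8} = 6 - \frac{\left(-36\right) \left(- \frac{1}{37}\right) - 4}{8} = 6 - \frac{\frac{36}{37} - 4}{8} = 6 - - \frac{14}{37} = 6 + \frac{14}{37} = \frac{236}{37} \approx 6.3784$)
$j{\left(s,n \right)} = - \frac{1}{3}$ ($j{\left(s,n \right)} = \frac{1}{-3} = - \frac{1}{3}$)
$S{\left(A \right)} = - \frac{1}{1288}$
$S{\left(-455 \right)} + j{\left(w,-1313 \right)} = - \frac{1}{1288} - \frac{1}{3} = - \frac{1291}{3864}$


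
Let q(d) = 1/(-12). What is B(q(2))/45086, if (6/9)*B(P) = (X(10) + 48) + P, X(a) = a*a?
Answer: 1775/360688 ≈ 0.0049212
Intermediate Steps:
q(d) = -1/12
X(a) = a²
B(P) = 222 + 3*P/2 (B(P) = 3*((10² + 48) + P)/2 = 3*((100 + 48) + P)/2 = 3*(148 + P)/2 = 222 + 3*P/2)
B(q(2))/45086 = (222 + (3/2)*(-1/12))/45086 = (222 - ⅛)*(1/45086) = (1775/8)*(1/45086) = 1775/360688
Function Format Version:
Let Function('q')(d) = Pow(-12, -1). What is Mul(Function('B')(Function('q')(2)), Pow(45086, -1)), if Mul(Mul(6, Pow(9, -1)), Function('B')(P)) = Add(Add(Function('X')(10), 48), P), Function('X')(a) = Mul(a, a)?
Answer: Rational(1775, 360688) ≈ 0.0049212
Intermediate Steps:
Function('q')(d) = Rational(-1, 12)
Function('X')(a) = Pow(a, 2)
Function('B')(P) = Add(222, Mul(Rational(3, 2), P)) (Function('B')(P) = Mul(Rational(3, 2), Add(Add(Pow(10, 2), 48), P)) = Mul(Rational(3, 2), Add(Add(100, 48), P)) = Mul(Rational(3, 2), Add(148, P)) = Add(222, Mul(Rational(3, 2), P)))
Mul(Function('B')(Function('q')(2)), Pow(45086, -1)) = Mul(Add(222, Mul(Rational(3, 2), Rational(-1, 12))), Pow(45086, -1)) = Mul(Add(222, Rational(-1, 8)), Rational(1, 45086)) = Mul(Rational(1775, 8), Rational(1, 45086)) = Rational(1775, 360688)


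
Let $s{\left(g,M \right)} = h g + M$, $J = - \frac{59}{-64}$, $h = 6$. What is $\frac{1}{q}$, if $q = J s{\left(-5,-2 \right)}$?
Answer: $- \frac{2}{59} \approx -0.033898$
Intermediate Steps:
$J = \frac{59}{64}$ ($J = \left(-59\right) \left(- \frac{1}{64}\right) = \frac{59}{64} \approx 0.92188$)
$s{\left(g,M \right)} = M + 6 g$ ($s{\left(g,M \right)} = 6 g + M = M + 6 g$)
$q = - \frac{59}{2}$ ($q = \frac{59 \left(-2 + 6 \left(-5\right)\right)}{64} = \frac{59 \left(-2 - 30\right)}{64} = \frac{59}{64} \left(-32\right) = - \frac{59}{2} \approx -29.5$)
$\frac{1}{q} = \frac{1}{- \frac{59}{2}} = - \frac{2}{59}$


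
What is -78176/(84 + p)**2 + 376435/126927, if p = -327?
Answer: 151919323/92529783 ≈ 1.6418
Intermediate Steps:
-78176/(84 + p)**2 + 376435/126927 = -78176/(84 - 327)**2 + 376435/126927 = -78176/((-243)**2) + 376435*(1/126927) = -78176/59049 + 376435/126927 = 151919323/92529783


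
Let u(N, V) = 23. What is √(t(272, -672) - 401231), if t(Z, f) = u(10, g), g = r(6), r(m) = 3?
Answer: 2*I*√100302 ≈ 633.41*I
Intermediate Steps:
g = 3
t(Z, f) = 23
√(t(272, -672) - 401231) = √(23 - 401231) = √(-401208) = 2*I*√100302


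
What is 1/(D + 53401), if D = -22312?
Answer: 1/31089 ≈ 3.2166e-5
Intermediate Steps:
1/(D + 53401) = 1/(-22312 + 53401) = 1/31089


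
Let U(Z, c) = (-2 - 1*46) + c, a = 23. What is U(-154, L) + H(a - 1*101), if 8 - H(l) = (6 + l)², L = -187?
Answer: -5411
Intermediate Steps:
U(Z, c) = -48 + c (U(Z, c) = (-2 - 46) + c = -48 + c)
H(l) = 8 - (6 + l)²
U(-154, L) + H(a - 1*101) = (-48 - 187) + (8 - (6 + (23 - 1*101))²) = -235 + (8 - (6 + (23 - 101))²) = -235 + (8 - (6 - 78)²) = -235 + (8 - 1*(-72)²) = -235 + (8 - 1*5184) = -235 + (8 - 5184) = -235 - 5176 = -5411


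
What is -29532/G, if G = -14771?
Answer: 29532/14771 ≈ 1.9993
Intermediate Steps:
-29532/G = -29532/(-14771) = -29532*(-1/14771) = 29532/14771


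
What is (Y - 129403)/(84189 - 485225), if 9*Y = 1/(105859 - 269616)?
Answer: 47678955910/147763017567 ≈ 0.32267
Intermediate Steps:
Y = -1/1473813 (Y = 1/(9*(105859 - 269616)) = (1/9)/(-163757) = (1/9)*(-1/163757) = -1/1473813 ≈ -6.7851e-7)
(Y - 129403)/(84189 - 485225) = (-1/1473813 - 129403)/(84189 - 485225) = -190715823640/1473813/(-401036) = -190715823640/1473813*(-1/401036) = 47678955910/147763017567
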